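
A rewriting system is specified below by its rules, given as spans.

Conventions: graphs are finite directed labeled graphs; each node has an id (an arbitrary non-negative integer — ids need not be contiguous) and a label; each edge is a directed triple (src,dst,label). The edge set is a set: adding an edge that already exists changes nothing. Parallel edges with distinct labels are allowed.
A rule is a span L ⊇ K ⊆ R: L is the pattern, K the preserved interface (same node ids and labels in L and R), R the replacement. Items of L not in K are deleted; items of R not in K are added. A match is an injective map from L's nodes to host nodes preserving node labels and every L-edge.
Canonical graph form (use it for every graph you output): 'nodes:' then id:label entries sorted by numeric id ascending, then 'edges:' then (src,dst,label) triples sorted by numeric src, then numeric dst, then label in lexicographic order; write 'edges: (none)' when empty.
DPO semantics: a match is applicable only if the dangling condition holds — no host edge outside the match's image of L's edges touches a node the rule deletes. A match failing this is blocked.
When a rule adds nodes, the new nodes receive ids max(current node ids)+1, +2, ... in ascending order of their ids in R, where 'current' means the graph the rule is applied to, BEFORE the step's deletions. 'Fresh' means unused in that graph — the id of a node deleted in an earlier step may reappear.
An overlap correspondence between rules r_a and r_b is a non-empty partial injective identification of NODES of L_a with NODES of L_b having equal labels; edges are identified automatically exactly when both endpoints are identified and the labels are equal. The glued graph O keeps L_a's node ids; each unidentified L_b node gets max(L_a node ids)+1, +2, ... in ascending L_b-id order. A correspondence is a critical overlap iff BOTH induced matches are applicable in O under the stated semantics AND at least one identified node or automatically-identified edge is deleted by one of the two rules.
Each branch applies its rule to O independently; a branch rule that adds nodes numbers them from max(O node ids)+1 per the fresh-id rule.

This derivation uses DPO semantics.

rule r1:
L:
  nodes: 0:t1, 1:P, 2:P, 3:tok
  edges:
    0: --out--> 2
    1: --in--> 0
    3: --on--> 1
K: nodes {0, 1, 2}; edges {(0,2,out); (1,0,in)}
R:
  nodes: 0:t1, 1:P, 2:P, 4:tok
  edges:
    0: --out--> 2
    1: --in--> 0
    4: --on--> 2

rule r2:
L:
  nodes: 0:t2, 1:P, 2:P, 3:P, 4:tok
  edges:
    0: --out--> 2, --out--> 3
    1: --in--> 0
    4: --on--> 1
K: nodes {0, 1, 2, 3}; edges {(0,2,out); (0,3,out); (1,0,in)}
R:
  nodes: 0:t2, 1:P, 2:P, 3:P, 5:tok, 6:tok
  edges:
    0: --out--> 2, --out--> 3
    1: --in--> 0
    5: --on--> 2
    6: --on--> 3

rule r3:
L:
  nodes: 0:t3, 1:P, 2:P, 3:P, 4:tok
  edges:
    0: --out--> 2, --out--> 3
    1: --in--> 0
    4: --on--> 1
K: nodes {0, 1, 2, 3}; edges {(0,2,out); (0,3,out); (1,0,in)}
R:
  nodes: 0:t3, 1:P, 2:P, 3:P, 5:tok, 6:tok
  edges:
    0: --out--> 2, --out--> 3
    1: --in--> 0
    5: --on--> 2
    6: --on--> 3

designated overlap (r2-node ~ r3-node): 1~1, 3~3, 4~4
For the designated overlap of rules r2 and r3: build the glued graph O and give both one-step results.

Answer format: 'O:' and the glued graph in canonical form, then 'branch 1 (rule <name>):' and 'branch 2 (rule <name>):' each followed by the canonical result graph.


O:
nodes: 0:t2, 1:P, 2:P, 3:P, 4:tok, 5:t3, 6:P
edges: (0,2,out); (0,3,out); (1,0,in); (1,5,in); (4,1,on); (5,3,out); (5,6,out)
branch 1 (rule r2):
nodes: 0:t2, 1:P, 2:P, 3:P, 5:t3, 6:P, 7:tok, 8:tok
edges: (0,2,out); (0,3,out); (1,0,in); (1,5,in); (5,3,out); (5,6,out); (7,2,on); (8,3,on)
branch 2 (rule r3):
nodes: 0:t2, 1:P, 2:P, 3:P, 5:t3, 6:P, 7:tok, 8:tok
edges: (0,2,out); (0,3,out); (1,0,in); (1,5,in); (5,3,out); (5,6,out); (7,6,on); (8,3,on)


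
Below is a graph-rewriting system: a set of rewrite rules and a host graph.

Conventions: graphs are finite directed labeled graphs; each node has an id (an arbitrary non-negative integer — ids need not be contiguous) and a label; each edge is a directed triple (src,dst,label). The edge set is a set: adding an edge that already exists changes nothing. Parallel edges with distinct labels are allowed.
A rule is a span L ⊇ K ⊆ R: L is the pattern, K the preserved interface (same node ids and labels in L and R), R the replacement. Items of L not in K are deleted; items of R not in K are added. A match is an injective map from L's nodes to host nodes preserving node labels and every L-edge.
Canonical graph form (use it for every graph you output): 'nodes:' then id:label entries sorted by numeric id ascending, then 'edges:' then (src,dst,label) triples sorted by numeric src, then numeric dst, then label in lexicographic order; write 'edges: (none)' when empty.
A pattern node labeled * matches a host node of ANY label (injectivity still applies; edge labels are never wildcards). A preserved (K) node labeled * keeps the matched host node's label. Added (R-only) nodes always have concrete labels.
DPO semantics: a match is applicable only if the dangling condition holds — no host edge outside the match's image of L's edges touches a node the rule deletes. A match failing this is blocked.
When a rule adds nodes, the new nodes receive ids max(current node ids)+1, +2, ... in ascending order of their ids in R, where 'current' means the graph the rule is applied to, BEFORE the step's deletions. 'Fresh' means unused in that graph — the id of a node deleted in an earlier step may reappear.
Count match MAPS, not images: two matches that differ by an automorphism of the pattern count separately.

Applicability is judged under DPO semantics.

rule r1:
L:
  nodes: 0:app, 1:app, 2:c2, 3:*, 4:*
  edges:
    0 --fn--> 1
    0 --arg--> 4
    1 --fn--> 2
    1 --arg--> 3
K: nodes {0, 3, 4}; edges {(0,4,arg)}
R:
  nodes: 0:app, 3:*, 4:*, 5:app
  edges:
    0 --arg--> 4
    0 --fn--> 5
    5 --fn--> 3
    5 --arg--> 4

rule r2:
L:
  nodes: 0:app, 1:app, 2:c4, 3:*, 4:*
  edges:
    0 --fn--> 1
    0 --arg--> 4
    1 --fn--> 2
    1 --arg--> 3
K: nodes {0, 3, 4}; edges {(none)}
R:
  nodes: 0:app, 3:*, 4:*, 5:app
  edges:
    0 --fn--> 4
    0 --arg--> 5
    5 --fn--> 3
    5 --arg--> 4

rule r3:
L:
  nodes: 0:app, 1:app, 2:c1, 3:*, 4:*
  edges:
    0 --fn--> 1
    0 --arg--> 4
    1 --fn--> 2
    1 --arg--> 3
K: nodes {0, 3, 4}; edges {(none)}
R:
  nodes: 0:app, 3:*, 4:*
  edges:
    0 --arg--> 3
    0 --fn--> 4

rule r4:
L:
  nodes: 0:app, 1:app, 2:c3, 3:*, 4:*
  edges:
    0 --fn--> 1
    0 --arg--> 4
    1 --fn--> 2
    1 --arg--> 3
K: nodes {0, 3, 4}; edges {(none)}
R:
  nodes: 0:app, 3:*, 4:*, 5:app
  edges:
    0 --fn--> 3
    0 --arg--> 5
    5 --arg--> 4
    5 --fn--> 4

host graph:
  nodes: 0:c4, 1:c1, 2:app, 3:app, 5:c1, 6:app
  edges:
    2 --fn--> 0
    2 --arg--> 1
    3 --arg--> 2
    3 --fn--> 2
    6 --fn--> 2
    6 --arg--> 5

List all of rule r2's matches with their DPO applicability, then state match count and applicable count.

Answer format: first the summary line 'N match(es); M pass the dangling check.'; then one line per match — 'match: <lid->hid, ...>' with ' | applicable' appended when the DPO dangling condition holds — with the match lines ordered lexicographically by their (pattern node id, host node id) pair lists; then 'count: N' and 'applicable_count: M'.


1 match(es); 0 pass the dangling check.
match: 0->6, 1->2, 2->0, 3->1, 4->5
count: 1
applicable_count: 0


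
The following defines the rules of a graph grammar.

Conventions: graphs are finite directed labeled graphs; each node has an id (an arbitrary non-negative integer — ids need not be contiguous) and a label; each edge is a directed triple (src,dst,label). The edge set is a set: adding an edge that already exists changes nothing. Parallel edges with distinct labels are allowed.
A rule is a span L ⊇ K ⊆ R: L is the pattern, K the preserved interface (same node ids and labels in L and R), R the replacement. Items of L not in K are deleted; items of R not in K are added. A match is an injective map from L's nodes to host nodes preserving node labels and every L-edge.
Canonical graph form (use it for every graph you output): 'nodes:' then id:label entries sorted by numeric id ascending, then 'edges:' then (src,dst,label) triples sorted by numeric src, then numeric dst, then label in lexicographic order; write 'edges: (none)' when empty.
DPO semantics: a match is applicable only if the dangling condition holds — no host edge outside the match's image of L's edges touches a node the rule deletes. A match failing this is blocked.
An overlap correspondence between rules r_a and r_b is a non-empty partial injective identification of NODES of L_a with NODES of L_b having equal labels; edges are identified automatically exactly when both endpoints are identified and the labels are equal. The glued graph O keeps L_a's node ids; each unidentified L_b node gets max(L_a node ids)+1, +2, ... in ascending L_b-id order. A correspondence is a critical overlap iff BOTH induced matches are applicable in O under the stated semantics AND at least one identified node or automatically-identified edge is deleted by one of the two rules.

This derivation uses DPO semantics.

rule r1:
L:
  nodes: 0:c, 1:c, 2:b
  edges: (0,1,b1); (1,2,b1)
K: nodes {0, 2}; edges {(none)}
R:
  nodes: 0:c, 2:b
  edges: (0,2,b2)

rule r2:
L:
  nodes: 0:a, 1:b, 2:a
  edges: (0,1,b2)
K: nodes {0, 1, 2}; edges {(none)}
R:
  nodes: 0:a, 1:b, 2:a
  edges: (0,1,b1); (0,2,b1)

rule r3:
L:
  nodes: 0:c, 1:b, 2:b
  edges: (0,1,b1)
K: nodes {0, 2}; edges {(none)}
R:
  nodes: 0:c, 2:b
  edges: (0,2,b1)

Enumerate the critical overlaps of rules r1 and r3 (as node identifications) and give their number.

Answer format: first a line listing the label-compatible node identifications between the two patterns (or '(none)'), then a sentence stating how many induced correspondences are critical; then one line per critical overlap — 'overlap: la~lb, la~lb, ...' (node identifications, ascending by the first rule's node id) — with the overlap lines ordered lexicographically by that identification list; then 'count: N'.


label-compatible node identifications between L(r1) and L(r3): 0~0, 1~0, 2~1, 2~2
1 of the induced correspondences is a critical overlap of r1 and r3.
overlap: 1~0, 2~1
count: 1


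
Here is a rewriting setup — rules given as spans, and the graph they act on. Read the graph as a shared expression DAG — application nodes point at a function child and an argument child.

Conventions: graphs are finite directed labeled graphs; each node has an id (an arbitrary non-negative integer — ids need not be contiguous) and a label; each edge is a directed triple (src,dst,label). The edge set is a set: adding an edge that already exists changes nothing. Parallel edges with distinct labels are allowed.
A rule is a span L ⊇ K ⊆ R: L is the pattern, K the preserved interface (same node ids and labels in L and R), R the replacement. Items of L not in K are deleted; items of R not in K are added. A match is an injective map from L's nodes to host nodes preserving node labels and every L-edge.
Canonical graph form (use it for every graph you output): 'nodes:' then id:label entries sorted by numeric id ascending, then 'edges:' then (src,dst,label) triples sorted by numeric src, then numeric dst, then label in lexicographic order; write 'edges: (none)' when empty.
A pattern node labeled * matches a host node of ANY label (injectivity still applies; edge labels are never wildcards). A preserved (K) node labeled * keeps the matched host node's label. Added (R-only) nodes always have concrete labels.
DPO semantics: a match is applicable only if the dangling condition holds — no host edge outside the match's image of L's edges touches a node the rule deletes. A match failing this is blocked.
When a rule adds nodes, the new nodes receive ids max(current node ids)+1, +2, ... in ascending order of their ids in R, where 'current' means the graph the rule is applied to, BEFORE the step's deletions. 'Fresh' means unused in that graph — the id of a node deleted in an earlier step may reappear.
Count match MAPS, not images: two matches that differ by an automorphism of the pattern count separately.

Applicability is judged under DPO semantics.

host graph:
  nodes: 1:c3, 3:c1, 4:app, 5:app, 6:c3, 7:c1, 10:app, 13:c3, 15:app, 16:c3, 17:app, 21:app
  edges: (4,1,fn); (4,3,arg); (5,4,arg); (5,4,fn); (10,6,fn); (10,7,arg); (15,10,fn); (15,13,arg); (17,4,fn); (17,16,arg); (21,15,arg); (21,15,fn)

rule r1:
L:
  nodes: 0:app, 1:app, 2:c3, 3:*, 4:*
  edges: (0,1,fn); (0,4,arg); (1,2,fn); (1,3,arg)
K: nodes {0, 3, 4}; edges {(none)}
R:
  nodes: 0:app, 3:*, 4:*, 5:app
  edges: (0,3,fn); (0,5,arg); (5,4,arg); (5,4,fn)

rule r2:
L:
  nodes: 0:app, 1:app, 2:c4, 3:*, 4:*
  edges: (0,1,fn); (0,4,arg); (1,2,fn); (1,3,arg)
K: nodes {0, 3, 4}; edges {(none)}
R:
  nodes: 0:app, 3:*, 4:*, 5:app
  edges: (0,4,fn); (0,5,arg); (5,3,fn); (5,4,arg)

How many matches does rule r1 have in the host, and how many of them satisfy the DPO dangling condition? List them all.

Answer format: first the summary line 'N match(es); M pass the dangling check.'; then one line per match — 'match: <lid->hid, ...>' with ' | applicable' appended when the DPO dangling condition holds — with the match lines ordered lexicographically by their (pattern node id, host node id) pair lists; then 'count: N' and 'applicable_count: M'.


2 match(es); 1 pass the dangling check.
match: 0->15, 1->10, 2->6, 3->7, 4->13 | applicable
match: 0->17, 1->4, 2->1, 3->3, 4->16
count: 2
applicable_count: 1


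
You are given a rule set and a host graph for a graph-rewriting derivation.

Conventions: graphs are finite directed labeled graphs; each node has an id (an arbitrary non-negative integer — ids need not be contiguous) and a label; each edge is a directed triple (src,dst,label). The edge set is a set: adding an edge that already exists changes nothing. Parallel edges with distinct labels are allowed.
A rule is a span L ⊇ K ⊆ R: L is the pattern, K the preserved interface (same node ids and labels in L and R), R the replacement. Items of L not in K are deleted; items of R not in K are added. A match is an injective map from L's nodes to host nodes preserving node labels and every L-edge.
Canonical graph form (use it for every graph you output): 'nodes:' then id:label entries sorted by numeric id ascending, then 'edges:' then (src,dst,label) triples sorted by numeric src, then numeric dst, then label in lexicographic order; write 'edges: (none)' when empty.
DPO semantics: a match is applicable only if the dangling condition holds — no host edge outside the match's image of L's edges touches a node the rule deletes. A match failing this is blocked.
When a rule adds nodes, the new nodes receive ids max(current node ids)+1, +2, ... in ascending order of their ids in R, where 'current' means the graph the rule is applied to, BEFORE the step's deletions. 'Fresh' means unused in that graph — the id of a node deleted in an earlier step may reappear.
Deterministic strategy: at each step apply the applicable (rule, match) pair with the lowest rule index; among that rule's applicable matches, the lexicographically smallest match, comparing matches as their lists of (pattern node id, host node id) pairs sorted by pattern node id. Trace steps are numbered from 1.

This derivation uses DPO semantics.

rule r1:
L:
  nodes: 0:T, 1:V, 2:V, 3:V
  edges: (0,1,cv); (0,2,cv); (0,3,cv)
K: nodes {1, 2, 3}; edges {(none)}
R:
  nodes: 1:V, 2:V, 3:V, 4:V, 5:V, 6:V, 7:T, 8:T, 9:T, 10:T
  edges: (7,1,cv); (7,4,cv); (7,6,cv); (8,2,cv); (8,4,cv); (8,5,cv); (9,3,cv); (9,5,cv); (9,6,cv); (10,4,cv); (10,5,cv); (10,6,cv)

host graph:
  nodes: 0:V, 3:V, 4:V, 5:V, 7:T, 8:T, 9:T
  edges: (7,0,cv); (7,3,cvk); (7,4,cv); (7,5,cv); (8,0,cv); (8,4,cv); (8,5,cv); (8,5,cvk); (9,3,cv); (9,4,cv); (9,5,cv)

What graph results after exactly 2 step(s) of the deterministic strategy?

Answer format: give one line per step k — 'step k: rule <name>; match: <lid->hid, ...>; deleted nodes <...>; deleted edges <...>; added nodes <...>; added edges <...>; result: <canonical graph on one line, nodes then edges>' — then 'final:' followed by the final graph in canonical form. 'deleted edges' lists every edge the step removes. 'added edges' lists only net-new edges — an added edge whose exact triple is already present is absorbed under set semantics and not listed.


step 1: rule r1; match: 0->9, 1->3, 2->4, 3->5; deleted nodes 9; deleted edges (9,3,cv); (9,4,cv); (9,5,cv); added nodes 10, 11, 12, 13, 14, 15, 16; added edges (13,3,cv); (13,10,cv); (13,12,cv); (14,4,cv); (14,10,cv); (14,11,cv); (15,5,cv); (15,11,cv); (15,12,cv); (16,10,cv); (16,11,cv); (16,12,cv); result: nodes: 0:V, 3:V, 4:V, 5:V, 7:T, 8:T, 10:V, 11:V, 12:V, 13:T, 14:T, 15:T, 16:T edges: (7,0,cv); (7,3,cvk); (7,4,cv); (7,5,cv); (8,0,cv); (8,4,cv); (8,5,cv); (8,5,cvk); (13,3,cv); (13,10,cv); (13,12,cv); (14,4,cv); (14,10,cv); (14,11,cv); (15,5,cv); (15,11,cv); (15,12,cv); (16,10,cv); (16,11,cv); (16,12,cv)
step 2: rule r1; match: 0->13, 1->3, 2->10, 3->12; deleted nodes 13; deleted edges (13,3,cv); (13,10,cv); (13,12,cv); added nodes 17, 18, 19, 20, 21, 22, 23; added edges (20,3,cv); (20,17,cv); (20,19,cv); (21,10,cv); (21,17,cv); (21,18,cv); (22,12,cv); (22,18,cv); (22,19,cv); (23,17,cv); (23,18,cv); (23,19,cv); result: nodes: 0:V, 3:V, 4:V, 5:V, 7:T, 8:T, 10:V, 11:V, 12:V, 14:T, 15:T, 16:T, 17:V, 18:V, 19:V, 20:T, 21:T, 22:T, 23:T edges: (7,0,cv); (7,3,cvk); (7,4,cv); (7,5,cv); (8,0,cv); (8,4,cv); (8,5,cv); (8,5,cvk); (14,4,cv); (14,10,cv); (14,11,cv); (15,5,cv); (15,11,cv); (15,12,cv); (16,10,cv); (16,11,cv); (16,12,cv); (20,3,cv); (20,17,cv); (20,19,cv); (21,10,cv); (21,17,cv); (21,18,cv); (22,12,cv); (22,18,cv); (22,19,cv); (23,17,cv); (23,18,cv); (23,19,cv)
final:
nodes: 0:V, 3:V, 4:V, 5:V, 7:T, 8:T, 10:V, 11:V, 12:V, 14:T, 15:T, 16:T, 17:V, 18:V, 19:V, 20:T, 21:T, 22:T, 23:T
edges: (7,0,cv); (7,3,cvk); (7,4,cv); (7,5,cv); (8,0,cv); (8,4,cv); (8,5,cv); (8,5,cvk); (14,4,cv); (14,10,cv); (14,11,cv); (15,5,cv); (15,11,cv); (15,12,cv); (16,10,cv); (16,11,cv); (16,12,cv); (20,3,cv); (20,17,cv); (20,19,cv); (21,10,cv); (21,17,cv); (21,18,cv); (22,12,cv); (22,18,cv); (22,19,cv); (23,17,cv); (23,18,cv); (23,19,cv)


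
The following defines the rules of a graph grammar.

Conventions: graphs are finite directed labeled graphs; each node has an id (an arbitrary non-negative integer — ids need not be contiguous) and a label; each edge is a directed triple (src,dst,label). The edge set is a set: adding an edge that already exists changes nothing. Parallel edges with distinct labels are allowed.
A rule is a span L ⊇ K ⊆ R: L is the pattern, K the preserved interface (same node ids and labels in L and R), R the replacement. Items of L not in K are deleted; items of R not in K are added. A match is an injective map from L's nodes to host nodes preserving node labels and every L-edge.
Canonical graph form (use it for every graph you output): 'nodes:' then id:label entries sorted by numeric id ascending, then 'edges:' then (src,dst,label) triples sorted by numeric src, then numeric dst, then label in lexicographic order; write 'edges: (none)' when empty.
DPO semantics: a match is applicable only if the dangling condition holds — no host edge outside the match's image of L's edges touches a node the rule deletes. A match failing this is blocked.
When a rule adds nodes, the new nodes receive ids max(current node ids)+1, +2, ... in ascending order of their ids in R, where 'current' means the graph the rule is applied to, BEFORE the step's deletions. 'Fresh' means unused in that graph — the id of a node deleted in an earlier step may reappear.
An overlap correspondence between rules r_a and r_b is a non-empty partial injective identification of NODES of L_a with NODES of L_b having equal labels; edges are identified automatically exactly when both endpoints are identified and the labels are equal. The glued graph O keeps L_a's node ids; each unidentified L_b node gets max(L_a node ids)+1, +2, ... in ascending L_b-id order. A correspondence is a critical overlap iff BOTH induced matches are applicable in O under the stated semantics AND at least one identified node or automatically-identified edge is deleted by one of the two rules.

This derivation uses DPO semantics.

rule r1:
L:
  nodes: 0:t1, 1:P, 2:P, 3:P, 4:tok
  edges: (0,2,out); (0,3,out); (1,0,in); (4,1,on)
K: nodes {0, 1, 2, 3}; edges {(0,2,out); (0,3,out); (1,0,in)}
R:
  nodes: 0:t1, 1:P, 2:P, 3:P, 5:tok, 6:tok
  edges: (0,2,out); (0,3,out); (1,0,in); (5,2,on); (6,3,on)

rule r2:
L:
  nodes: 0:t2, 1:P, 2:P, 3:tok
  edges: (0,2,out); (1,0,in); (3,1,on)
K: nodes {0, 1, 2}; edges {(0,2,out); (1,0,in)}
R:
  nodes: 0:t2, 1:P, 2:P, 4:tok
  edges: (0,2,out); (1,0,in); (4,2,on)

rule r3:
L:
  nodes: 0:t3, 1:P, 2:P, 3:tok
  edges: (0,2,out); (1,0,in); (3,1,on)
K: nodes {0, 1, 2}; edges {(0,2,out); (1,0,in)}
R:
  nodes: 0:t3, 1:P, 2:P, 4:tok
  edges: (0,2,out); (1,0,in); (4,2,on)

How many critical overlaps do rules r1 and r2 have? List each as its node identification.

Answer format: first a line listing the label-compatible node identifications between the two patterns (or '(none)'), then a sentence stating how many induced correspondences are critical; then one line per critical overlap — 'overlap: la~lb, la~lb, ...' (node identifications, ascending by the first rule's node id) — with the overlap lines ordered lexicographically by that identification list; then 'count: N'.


label-compatible node identifications between L(r1) and L(r2): 1~1, 1~2, 2~1, 2~2, 3~1, 3~2, 4~3
3 of the induced correspondences are critical overlaps of r1 and r2.
overlap: 1~1, 2~2, 4~3
overlap: 1~1, 3~2, 4~3
overlap: 1~1, 4~3
count: 3


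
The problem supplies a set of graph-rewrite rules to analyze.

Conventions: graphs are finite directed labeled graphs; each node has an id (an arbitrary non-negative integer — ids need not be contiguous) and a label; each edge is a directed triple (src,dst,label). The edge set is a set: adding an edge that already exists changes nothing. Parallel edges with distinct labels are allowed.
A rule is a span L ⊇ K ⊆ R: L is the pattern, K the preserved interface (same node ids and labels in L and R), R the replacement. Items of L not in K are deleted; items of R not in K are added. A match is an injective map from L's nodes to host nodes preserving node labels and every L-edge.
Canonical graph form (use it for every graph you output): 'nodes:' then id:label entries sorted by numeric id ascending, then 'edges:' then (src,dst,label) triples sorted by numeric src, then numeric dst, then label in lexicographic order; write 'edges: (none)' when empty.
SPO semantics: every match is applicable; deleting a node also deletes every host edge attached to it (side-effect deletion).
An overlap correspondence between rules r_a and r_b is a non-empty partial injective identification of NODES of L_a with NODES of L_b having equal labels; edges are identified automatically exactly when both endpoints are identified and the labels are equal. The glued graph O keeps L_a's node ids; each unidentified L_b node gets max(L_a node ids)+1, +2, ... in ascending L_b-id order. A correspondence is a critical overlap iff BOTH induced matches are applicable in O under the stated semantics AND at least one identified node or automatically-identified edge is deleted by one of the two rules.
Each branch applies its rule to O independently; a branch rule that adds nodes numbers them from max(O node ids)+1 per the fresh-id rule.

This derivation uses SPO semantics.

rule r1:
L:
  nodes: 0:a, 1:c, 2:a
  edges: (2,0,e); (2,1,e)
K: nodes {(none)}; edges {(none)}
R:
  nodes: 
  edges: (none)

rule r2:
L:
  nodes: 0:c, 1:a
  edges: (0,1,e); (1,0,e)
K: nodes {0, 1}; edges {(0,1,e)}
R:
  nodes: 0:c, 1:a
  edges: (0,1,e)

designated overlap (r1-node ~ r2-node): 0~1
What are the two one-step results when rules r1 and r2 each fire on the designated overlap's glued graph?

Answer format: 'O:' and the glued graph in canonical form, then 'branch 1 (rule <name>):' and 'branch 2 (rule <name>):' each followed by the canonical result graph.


O:
nodes: 0:a, 1:c, 2:a, 3:c
edges: (0,3,e); (2,0,e); (2,1,e); (3,0,e)
branch 1 (rule r1):
nodes: 3:c
edges: (none)
branch 2 (rule r2):
nodes: 0:a, 1:c, 2:a, 3:c
edges: (2,0,e); (2,1,e); (3,0,e)


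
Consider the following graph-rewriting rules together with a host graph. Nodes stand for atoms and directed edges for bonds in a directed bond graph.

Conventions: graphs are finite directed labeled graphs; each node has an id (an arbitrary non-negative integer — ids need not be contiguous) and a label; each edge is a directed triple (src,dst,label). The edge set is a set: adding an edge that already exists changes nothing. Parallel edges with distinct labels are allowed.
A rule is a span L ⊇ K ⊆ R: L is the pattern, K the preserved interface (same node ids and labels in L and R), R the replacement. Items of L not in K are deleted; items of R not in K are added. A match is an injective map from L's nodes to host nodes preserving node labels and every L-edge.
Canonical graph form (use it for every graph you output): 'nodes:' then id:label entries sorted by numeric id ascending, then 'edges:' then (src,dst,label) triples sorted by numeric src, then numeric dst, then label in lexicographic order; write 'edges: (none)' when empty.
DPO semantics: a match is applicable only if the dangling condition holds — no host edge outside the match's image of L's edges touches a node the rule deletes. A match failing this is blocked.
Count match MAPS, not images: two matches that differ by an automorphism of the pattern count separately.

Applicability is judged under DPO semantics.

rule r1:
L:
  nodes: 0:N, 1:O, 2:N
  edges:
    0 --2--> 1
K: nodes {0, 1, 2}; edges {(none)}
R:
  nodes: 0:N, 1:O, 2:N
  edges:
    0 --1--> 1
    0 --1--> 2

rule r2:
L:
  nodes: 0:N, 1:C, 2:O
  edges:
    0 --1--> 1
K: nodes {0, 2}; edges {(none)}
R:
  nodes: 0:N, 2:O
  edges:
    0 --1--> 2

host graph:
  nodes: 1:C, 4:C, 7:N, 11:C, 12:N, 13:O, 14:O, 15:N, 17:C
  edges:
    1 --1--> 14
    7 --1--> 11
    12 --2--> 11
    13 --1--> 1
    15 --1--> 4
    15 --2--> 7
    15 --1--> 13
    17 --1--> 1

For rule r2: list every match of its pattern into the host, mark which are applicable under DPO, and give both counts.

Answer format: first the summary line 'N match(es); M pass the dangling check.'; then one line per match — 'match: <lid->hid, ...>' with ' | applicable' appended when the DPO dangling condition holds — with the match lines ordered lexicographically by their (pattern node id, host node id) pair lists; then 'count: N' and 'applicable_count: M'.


4 match(es); 2 pass the dangling check.
match: 0->7, 1->11, 2->13
match: 0->7, 1->11, 2->14
match: 0->15, 1->4, 2->13 | applicable
match: 0->15, 1->4, 2->14 | applicable
count: 4
applicable_count: 2


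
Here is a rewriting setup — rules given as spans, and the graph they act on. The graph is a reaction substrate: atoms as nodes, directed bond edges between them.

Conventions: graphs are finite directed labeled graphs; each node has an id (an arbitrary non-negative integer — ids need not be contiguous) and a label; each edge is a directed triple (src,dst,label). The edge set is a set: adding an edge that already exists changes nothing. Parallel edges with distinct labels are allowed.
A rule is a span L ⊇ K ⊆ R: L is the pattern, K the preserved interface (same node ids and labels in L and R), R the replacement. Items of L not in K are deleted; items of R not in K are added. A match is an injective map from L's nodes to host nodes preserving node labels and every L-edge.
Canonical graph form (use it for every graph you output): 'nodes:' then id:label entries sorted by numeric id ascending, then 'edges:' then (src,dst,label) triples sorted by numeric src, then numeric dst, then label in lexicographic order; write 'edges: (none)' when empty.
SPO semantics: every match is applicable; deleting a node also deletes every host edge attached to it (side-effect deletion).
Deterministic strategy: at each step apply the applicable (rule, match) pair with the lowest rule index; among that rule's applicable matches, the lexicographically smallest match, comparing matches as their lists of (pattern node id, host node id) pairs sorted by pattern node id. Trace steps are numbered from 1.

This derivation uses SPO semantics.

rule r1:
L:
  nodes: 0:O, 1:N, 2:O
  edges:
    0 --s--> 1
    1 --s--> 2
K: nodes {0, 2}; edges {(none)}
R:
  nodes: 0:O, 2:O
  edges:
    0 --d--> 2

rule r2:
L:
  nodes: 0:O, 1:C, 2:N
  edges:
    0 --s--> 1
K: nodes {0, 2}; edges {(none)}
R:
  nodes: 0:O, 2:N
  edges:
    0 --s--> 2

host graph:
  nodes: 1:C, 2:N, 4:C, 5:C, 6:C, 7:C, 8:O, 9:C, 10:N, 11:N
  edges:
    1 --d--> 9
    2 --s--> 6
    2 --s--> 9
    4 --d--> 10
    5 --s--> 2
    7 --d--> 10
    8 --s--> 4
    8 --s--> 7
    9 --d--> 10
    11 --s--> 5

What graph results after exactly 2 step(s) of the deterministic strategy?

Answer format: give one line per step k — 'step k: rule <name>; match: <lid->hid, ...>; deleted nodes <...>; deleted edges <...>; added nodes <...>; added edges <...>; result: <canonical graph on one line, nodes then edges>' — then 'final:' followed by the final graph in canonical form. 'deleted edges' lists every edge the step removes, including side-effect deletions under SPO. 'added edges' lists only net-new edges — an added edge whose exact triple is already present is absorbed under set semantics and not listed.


step 1: rule r2; match: 0->8, 1->4, 2->2; deleted nodes 4; deleted edges (4,10,d); (8,4,s); added nodes (none); added edges (8,2,s); result: nodes: 1:C, 2:N, 5:C, 6:C, 7:C, 8:O, 9:C, 10:N, 11:N edges: (1,9,d); (2,6,s); (2,9,s); (5,2,s); (7,10,d); (8,2,s); (8,7,s); (9,10,d); (11,5,s)
step 2: rule r2; match: 0->8, 1->7, 2->2; deleted nodes 7; deleted edges (7,10,d); (8,7,s); added nodes (none); added edges (none); result: nodes: 1:C, 2:N, 5:C, 6:C, 8:O, 9:C, 10:N, 11:N edges: (1,9,d); (2,6,s); (2,9,s); (5,2,s); (8,2,s); (9,10,d); (11,5,s)
final:
nodes: 1:C, 2:N, 5:C, 6:C, 8:O, 9:C, 10:N, 11:N
edges: (1,9,d); (2,6,s); (2,9,s); (5,2,s); (8,2,s); (9,10,d); (11,5,s)


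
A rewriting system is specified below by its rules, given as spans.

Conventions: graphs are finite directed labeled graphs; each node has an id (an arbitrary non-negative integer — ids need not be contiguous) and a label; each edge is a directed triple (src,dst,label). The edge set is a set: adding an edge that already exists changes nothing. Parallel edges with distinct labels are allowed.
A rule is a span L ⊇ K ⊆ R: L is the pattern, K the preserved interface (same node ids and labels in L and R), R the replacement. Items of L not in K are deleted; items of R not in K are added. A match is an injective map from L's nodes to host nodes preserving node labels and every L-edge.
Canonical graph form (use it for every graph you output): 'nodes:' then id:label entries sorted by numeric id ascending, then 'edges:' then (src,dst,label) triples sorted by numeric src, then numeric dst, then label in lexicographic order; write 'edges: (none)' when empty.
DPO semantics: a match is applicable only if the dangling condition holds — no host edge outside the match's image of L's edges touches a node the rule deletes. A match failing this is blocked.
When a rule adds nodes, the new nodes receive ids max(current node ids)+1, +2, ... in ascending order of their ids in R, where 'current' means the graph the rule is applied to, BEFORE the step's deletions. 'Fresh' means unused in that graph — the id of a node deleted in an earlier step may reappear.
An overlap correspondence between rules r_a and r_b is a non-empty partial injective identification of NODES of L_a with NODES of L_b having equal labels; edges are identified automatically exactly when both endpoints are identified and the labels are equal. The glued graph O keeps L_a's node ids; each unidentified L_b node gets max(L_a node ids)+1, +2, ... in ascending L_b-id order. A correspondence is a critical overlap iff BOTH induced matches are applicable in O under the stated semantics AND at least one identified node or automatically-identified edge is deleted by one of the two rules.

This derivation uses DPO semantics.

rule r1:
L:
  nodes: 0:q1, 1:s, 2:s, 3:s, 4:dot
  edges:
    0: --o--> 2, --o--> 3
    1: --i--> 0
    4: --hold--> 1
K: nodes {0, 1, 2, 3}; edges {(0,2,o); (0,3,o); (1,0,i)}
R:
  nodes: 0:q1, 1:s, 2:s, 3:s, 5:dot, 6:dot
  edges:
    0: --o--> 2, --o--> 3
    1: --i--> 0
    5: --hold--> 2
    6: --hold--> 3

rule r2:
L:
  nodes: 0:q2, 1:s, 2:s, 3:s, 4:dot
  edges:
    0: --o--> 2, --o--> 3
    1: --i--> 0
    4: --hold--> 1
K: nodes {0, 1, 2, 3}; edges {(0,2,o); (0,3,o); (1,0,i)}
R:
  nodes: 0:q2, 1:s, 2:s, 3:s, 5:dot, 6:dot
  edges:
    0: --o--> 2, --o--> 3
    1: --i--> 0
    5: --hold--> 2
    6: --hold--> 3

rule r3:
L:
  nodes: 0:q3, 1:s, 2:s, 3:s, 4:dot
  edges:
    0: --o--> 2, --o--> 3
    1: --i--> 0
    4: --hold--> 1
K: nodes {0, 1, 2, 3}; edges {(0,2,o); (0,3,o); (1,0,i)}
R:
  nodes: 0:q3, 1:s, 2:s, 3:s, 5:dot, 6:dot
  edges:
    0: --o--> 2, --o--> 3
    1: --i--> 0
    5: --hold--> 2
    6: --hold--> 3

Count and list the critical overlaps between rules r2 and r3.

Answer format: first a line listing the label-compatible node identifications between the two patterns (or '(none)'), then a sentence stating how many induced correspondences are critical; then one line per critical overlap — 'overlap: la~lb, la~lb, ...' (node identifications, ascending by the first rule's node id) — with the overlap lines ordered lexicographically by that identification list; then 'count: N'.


label-compatible node identifications between L(r2) and L(r3): 1~1, 1~2, 1~3, 2~1, 2~2, 2~3, 3~1, 3~2, 3~3, 4~4
7 of the induced correspondences are critical overlaps of r2 and r3.
overlap: 1~1, 2~2, 3~3, 4~4
overlap: 1~1, 2~2, 4~4
overlap: 1~1, 2~3, 3~2, 4~4
overlap: 1~1, 2~3, 4~4
overlap: 1~1, 3~2, 4~4
overlap: 1~1, 3~3, 4~4
overlap: 1~1, 4~4
count: 7


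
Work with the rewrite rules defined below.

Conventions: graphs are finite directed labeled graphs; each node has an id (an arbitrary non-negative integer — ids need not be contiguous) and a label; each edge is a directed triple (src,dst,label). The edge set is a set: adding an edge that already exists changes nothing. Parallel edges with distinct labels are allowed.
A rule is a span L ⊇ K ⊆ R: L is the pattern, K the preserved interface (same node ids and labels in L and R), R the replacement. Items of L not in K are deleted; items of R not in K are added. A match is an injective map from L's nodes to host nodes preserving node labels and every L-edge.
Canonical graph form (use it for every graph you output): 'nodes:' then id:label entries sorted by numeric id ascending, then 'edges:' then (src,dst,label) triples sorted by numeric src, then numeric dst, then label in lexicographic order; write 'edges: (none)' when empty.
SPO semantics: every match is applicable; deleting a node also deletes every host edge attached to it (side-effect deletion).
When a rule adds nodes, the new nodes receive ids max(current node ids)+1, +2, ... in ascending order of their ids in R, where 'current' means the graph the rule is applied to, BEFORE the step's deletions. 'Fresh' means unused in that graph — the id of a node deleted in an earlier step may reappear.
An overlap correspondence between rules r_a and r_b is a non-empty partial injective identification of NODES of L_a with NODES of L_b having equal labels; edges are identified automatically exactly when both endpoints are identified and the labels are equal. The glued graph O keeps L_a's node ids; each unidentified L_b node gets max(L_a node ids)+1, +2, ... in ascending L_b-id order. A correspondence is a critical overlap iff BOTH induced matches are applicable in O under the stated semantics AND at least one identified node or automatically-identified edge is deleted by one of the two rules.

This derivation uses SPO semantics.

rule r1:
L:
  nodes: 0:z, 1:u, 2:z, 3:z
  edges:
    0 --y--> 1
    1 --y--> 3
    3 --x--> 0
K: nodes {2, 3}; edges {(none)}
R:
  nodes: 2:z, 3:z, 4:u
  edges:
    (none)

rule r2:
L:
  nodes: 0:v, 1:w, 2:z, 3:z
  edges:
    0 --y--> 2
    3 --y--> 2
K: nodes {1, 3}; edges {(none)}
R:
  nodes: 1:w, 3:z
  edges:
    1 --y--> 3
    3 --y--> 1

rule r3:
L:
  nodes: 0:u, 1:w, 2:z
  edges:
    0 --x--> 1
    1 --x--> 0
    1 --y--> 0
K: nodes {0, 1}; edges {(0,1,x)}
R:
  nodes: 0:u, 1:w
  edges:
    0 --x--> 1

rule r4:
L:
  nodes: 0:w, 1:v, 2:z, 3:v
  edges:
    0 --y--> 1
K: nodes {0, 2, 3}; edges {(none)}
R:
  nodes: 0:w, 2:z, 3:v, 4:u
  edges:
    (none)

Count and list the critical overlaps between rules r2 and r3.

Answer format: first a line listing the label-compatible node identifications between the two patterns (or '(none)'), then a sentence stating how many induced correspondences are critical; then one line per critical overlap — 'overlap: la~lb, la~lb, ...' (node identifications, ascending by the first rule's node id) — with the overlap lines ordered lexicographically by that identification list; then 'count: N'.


label-compatible node identifications between L(r2) and L(r3): 1~1, 2~2, 3~2
4 of the induced correspondences are critical overlaps of r2 and r3.
overlap: 1~1, 2~2
overlap: 1~1, 3~2
overlap: 2~2
overlap: 3~2
count: 4


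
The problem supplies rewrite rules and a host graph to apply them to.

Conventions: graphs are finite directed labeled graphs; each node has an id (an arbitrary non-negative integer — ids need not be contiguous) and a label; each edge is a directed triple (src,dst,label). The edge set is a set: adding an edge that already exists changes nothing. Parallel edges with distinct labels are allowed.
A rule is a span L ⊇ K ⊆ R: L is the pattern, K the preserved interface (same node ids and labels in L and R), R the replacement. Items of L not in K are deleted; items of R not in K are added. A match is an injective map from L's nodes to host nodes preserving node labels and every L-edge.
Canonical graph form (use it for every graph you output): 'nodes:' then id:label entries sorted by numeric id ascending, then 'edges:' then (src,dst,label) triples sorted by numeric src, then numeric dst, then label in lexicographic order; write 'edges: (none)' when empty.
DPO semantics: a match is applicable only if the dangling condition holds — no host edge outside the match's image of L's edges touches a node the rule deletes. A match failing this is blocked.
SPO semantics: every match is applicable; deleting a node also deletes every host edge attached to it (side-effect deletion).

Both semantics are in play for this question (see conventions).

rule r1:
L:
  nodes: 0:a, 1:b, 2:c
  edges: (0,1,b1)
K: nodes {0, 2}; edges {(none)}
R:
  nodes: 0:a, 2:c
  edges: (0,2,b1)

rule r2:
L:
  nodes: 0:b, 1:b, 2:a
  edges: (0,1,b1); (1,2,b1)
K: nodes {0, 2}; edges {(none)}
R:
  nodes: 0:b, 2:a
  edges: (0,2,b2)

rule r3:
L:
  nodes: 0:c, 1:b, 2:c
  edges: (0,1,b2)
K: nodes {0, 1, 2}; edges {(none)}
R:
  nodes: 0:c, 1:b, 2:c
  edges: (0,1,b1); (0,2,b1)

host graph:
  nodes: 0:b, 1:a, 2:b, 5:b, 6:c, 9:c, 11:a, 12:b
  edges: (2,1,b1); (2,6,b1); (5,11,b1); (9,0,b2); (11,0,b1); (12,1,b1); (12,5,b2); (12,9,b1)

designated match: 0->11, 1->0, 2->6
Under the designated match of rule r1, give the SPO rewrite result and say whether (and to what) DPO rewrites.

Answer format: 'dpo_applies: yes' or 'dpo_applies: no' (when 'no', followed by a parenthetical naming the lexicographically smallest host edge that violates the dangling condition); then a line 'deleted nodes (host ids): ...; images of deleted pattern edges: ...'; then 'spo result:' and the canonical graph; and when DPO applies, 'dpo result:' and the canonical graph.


dpo_applies: no
(the rule deletes node 0, which keeps host edge (9,0,b2) outside the match image — the dangling condition fails, DPO blocks; SPO proceeds and side-deletes such edges)
deleted nodes (host ids): 0; images of deleted pattern edges: (11,0,b1)
spo result:
nodes: 1:a, 2:b, 5:b, 6:c, 9:c, 11:a, 12:b
edges: (2,1,b1); (2,6,b1); (5,11,b1); (11,6,b1); (12,1,b1); (12,5,b2); (12,9,b1)


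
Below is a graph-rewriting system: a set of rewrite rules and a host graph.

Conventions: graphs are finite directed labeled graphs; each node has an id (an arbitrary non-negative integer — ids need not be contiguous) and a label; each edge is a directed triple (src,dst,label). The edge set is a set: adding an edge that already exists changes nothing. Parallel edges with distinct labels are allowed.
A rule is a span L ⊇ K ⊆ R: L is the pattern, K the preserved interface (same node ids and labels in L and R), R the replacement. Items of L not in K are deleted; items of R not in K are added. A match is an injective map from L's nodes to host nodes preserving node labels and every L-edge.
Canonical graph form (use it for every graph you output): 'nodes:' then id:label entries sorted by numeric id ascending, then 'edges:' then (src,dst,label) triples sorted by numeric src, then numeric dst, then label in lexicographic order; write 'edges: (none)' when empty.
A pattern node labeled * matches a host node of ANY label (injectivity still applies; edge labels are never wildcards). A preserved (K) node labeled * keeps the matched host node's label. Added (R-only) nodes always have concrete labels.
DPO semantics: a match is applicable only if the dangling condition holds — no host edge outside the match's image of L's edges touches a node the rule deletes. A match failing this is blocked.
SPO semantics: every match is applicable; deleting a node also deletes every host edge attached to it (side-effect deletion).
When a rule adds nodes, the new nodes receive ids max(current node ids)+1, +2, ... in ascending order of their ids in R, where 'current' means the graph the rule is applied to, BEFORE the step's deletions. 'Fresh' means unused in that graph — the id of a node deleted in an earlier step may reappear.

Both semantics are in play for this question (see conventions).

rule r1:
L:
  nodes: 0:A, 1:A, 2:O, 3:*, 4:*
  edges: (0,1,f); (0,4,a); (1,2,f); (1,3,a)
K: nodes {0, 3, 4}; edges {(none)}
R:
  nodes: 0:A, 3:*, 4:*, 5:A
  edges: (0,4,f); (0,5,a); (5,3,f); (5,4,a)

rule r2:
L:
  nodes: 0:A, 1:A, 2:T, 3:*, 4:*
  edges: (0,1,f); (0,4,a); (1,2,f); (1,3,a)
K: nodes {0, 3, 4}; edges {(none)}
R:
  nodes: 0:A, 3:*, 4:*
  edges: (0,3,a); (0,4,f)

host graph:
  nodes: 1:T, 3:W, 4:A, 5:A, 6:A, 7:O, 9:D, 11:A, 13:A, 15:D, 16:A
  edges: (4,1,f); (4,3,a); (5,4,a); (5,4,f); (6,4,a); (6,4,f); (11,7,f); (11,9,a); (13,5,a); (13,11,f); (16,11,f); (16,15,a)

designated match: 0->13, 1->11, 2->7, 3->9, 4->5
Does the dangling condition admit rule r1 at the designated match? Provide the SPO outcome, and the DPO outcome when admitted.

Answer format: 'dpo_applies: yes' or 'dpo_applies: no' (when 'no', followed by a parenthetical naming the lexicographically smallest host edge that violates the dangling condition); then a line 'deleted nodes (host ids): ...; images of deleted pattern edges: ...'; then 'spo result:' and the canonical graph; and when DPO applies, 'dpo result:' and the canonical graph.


dpo_applies: no
(the rule deletes node 11, which keeps host edge (16,11,f) outside the match image — the dangling condition fails, DPO blocks; SPO proceeds and side-deletes such edges)
deleted nodes (host ids): 7, 11; images of deleted pattern edges: (11,7,f); (11,9,a); (13,5,a); (13,11,f)
spo result:
nodes: 1:T, 3:W, 4:A, 5:A, 6:A, 9:D, 13:A, 15:D, 16:A, 17:A
edges: (4,1,f); (4,3,a); (5,4,a); (5,4,f); (6,4,a); (6,4,f); (13,5,f); (13,17,a); (16,15,a); (17,5,a); (17,9,f)
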